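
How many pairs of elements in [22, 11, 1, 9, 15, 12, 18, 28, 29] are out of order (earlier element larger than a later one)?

9

For each element, count later entries that are smaller:
22: 6
11: 2
1: 0
9: 0
15: 1
12: 0
18: 0
28: 0
29: 0
Sum: 6 + 2 + 0 + 0 + 1 + 0 + 0 + 0 + 0 = 9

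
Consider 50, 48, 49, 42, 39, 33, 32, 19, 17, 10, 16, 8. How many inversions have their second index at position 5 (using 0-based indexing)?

5

The element at index 5 is 33.
Elements before it: 50, 48, 49, 42, 39
Those larger than 33: 50, 48, 49, 42, 39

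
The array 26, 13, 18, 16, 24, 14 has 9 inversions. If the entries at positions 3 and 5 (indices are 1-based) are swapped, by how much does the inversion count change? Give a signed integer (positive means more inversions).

+1

Positions 3 and 5 hold 18 and 24; after swapping, the array is [26, 13, 24, 16, 18, 14].
For each element, count later entries that are smaller:
26: 5
13: 0
24: 3
16: 1
18: 1
14: 0
Sum: 5 + 0 + 3 + 1 + 1 + 0 = 10
Change: 10 − 9 = +1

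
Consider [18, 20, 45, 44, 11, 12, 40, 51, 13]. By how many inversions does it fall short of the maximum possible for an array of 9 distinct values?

Maximum inversions for 9 distinct elements is C(9, 2) = 9·8/2 = 36.
Current inversions — for each element, count later smaller elements:
18: 3
20: 3
45: 5
44: 4
11: 0
12: 0
40: 1
51: 1
13: 0
Current total: 3 + 3 + 5 + 4 + 0 + 0 + 1 + 1 + 0 = 17
Shortfall: 36 − 17 = 19

19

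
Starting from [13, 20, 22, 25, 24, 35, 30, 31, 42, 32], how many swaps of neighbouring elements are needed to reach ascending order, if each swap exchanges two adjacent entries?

Swaps: 5

Each adjacent swap fixes exactly one inversion, so the minimum swap count equals the number of inversions.
Count inversions — for each element, later elements that are smaller:
13: none → 0
20: none → 0
22: none → 0
25: 24 → 1
24: none → 0
35: 30, 31, 32 → 3
30: none → 0
31: none → 0
42: 32 → 1
32: none → 0
Total inversions: 0 + 0 + 0 + 1 + 0 + 3 + 0 + 0 + 1 + 0 = 5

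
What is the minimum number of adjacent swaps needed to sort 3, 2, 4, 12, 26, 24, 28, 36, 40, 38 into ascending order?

The minimum number of adjacent swaps to sort an array equals its inversion count, since every such swap removes exactly one inversion.
Count inversions — for each element, later elements that are smaller:
3: 2 → 1
2: none → 0
4: none → 0
12: none → 0
26: 24 → 1
24: none → 0
28: none → 0
36: none → 0
40: 38 → 1
38: none → 0
Total inversions: 1 + 0 + 0 + 0 + 1 + 0 + 0 + 0 + 1 + 0 = 3

3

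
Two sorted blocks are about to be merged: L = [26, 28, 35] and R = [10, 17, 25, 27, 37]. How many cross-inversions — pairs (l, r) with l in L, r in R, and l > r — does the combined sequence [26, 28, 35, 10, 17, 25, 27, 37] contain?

Count, for every r in R, how many entries of L exceed r:
r = 10: 26, 28, 35 → 3
r = 17: 26, 28, 35 → 3
r = 25: 26, 28, 35 → 3
r = 27: 28, 35 → 2
r = 37: none → 0
Cross-inversions: 3 + 3 + 3 + 2 + 0 = 11

There are 11 cross-inversions.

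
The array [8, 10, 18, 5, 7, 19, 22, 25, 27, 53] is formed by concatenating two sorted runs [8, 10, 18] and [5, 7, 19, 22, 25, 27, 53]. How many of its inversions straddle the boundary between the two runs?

Count, for every r in R, how many entries of L exceed r:
r = 5: 8, 10, 18 → 3
r = 7: 8, 10, 18 → 3
r = 19: none → 0
r = 22: none → 0
r = 25: none → 0
r = 27: none → 0
r = 53: none → 0
Cross-inversions: 3 + 3 + 0 + 0 + 0 + 0 + 0 = 6

6 split inversions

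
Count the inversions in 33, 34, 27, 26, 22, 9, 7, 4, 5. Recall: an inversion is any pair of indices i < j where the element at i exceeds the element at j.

34

Sweep left to right; for each value list the smaller values that follow it:
33: 7
34: 7
27: 6
26: 5
22: 4
9: 3
7: 2
4: 0
5: 0
Sum: 7 + 7 + 6 + 5 + 4 + 3 + 2 + 0 + 0 = 34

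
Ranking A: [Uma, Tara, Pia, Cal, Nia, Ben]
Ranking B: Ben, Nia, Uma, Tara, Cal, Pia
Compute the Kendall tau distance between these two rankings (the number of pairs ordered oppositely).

Assign each item its position (1..6) in the first ordering, then rewrite the second ordering as that position sequence:
positions: Uma→1, Tara→2, Pia→3, Cal→4, Nia→5, Ben→6
second ordering as positions: [6, 5, 1, 2, 4, 3]
Discordant pairs = inversions in this position sequence.
6: 5, 1, 2, 4, 3 → 5
5: 1, 2, 4, 3 → 4
1: 0
2: 0
4: 3 → 1
3: 0
Total: 5 + 4 + 0 + 0 + 1 + 0 = 10

10 discordant pairs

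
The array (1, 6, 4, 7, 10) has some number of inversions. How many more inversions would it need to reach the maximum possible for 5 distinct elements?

9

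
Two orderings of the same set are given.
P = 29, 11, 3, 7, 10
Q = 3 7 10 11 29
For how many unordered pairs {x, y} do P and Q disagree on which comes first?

There are 7 disagreeing pairs.

Assign each item its position (1..5) in the first ordering, then rewrite the second ordering as that position sequence:
positions: 29→1, 11→2, 3→3, 7→4, 10→5
second ordering as positions: [3, 4, 5, 2, 1]
Discordant pairs = inversions in this position sequence.
3: 2, 1 → 2
4: 2, 1 → 2
5: 2, 1 → 2
2: 1 → 1
1: 0
Total: 2 + 2 + 2 + 1 + 0 = 7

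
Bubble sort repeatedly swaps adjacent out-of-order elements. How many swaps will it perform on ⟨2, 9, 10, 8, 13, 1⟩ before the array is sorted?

Each adjacent swap fixes exactly one inversion, so the minimum swap count equals the number of inversions.
Count inversions — for each element, later elements that are smaller:
2: 1 → 1
9: 8, 1 → 2
10: 8, 1 → 2
8: 1 → 1
13: 1 → 1
1: none → 0
Total inversions: 1 + 2 + 2 + 1 + 1 + 0 = 7

There are 7 swaps.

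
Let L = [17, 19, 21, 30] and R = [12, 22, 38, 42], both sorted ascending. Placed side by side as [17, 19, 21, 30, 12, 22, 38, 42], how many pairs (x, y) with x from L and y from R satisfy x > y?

5 split inversions

Take each right-half value and tally the left-half values above it:
r = 12: 17, 19, 21, 30 → 4
r = 22: 30 → 1
r = 38: none → 0
r = 42: none → 0
Cross-inversions: 4 + 1 + 0 + 0 = 5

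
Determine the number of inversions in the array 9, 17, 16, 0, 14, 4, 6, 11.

Element-by-element contributions:
9 → 0, 4, 6 → 3
17 → 16, 0, 14, 4, 6, 11 → 6
16 → 0, 14, 4, 6, 11 → 5
0 → none → 0
14 → 4, 6, 11 → 3
4 → none → 0
6 → none → 0
11 → none → 0
Sum: 3 + 6 + 5 + 0 + 3 + 0 + 0 + 0 = 17

17 out-of-order pairs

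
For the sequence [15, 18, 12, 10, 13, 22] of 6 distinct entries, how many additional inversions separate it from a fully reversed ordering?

Maximum inversions for 6 distinct elements is C(6, 2) = 6·5/2 = 15.
Current inversions — for each element, count later smaller elements:
15: 3
18: 3
12: 1
10: 0
13: 0
22: 0
Current total: 3 + 3 + 1 + 0 + 0 + 0 = 7
Shortfall: 15 − 7 = 8

8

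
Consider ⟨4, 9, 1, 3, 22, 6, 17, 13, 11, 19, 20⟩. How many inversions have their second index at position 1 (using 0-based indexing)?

0

The element at index 1 is 9.
Elements before it: 4
None of them are larger than 9.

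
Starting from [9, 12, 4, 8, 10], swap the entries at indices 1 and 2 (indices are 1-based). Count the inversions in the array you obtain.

6 inversions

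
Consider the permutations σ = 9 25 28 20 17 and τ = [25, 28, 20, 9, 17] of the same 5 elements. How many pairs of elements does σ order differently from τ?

Assign each item its position (1..5) in the first ordering, then rewrite the second ordering as that position sequence:
positions: 9→1, 25→2, 28→3, 20→4, 17→5
second ordering as positions: [2, 3, 4, 1, 5]
Discordant pairs = inversions in this position sequence.
2: 1 → 1
3: 1 → 1
4: 1 → 1
1: 0
5: 0
Total: 1 + 1 + 1 + 0 + 0 = 3

3 discordant pairs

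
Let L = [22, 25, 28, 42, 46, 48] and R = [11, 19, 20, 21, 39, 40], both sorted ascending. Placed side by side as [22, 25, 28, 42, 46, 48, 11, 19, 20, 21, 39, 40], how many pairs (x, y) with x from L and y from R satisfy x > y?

Cross-inversions: 30

Count, for every r in R, how many entries of L exceed r:
r = 11: 22, 25, 28, 42, 46, 48 → 6
r = 19: 22, 25, 28, 42, 46, 48 → 6
r = 20: 22, 25, 28, 42, 46, 48 → 6
r = 21: 22, 25, 28, 42, 46, 48 → 6
r = 39: 42, 46, 48 → 3
r = 40: 42, 46, 48 → 3
Cross-inversions: 6 + 6 + 6 + 6 + 3 + 3 = 30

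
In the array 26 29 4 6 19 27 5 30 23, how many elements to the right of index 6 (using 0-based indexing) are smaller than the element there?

0

The element at index 6 is 5.
Elements after it: 30, 23
None of them are smaller than 5.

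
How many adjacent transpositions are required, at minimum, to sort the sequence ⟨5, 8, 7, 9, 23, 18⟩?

Minimum adjacent swaps = number of inversions (each swap of adjacent out-of-order elements removes one inversion and no swap can remove more).
Count inversions — for each element, later elements that are smaller:
5: none → 0
8: 7 → 1
7: none → 0
9: none → 0
23: 18 → 1
18: none → 0
Total inversions: 0 + 1 + 0 + 0 + 1 + 0 = 2

Swaps: 2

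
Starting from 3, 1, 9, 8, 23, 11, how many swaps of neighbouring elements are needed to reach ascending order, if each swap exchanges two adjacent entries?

Minimum adjacent swaps = number of inversions (each swap of adjacent out-of-order elements removes one inversion and no swap can remove more).
Count inversions — for each element, later elements that are smaller:
3: 1 → 1
1: none → 0
9: 8 → 1
8: none → 0
23: 11 → 1
11: none → 0
Total inversions: 1 + 0 + 1 + 0 + 1 + 0 = 3

3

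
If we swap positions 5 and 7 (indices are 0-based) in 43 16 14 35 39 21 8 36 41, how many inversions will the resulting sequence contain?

18 inversions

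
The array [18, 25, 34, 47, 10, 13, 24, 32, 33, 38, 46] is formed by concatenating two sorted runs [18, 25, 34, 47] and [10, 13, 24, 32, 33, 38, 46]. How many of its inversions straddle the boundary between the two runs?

Count, for every r in R, how many entries of L exceed r:
r = 10: 18, 25, 34, 47 → 4
r = 13: 18, 25, 34, 47 → 4
r = 24: 25, 34, 47 → 3
r = 32: 34, 47 → 2
r = 33: 34, 47 → 2
r = 38: 47 → 1
r = 46: 47 → 1
Cross-inversions: 4 + 4 + 3 + 2 + 2 + 1 + 1 = 17

17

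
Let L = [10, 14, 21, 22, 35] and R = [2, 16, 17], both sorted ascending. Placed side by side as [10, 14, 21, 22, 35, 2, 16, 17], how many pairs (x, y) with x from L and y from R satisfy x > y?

11 cross-inversions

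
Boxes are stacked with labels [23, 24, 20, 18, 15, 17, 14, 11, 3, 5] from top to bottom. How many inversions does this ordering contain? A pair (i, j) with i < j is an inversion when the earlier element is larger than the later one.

Element-by-element contributions:
23: 8
24: 8
20: 7
18: 6
15: 4
17: 4
14: 3
11: 2
3: 0
5: 0
Sum: 8 + 8 + 7 + 6 + 4 + 4 + 3 + 2 + 0 + 0 = 42

42 inversions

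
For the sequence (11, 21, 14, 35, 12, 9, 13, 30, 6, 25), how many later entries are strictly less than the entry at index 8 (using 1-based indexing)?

2 such elements

The element at index 8 is 30.
Elements after it: 6, 25
Those smaller than 30: 6, 25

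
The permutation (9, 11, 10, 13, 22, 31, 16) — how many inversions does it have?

3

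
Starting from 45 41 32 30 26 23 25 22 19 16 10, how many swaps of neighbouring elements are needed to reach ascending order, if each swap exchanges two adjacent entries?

54 adjacent swaps

Minimum adjacent swaps = number of inversions (each swap of adjacent out-of-order elements removes one inversion and no swap can remove more).
Count inversions — for each element, later elements that are smaller:
45: 41, 32, 30, 26, 23, 25, 22, 19, 16, 10 → 10
41: 32, 30, 26, 23, 25, 22, 19, 16, 10 → 9
32: 30, 26, 23, 25, 22, 19, 16, 10 → 8
30: 26, 23, 25, 22, 19, 16, 10 → 7
26: 23, 25, 22, 19, 16, 10 → 6
23: 22, 19, 16, 10 → 4
25: 22, 19, 16, 10 → 4
22: 19, 16, 10 → 3
19: 16, 10 → 2
16: 10 → 1
10: none → 0
Total inversions: 10 + 9 + 8 + 7 + 6 + 4 + 4 + 3 + 2 + 1 + 0 = 54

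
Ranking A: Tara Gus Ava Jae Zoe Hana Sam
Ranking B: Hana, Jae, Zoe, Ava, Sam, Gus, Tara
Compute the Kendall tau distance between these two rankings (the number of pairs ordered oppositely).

Discordant pairs: 16

Assign each item its position (1..7) in the first ordering, then rewrite the second ordering as that position sequence:
positions: Tara→1, Gus→2, Ava→3, Jae→4, Zoe→5, Hana→6, Sam→7
second ordering as positions: [6, 4, 5, 3, 7, 2, 1]
Discordant pairs = inversions in this position sequence.
6: 4, 5, 3, 2, 1 → 5
4: 3, 2, 1 → 3
5: 3, 2, 1 → 3
3: 2, 1 → 2
7: 2, 1 → 2
2: 1 → 1
1: 0
Total: 5 + 3 + 3 + 2 + 2 + 1 + 0 = 16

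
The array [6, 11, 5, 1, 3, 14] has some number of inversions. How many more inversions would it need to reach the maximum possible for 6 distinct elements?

7 inversions short

Maximum inversions for 6 distinct elements is C(6, 2) = 6·5/2 = 15.
Current inversions — for each element, count later smaller elements:
6: 3
11: 3
5: 2
1: 0
3: 0
14: 0
Current total: 3 + 3 + 2 + 0 + 0 + 0 = 8
Shortfall: 15 − 8 = 7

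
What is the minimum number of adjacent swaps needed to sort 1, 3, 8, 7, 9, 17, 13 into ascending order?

The minimum number of adjacent swaps to sort an array equals its inversion count, since every such swap removes exactly one inversion.
Count inversions — for each element, later elements that are smaller:
1: none → 0
3: none → 0
8: 7 → 1
7: none → 0
9: none → 0
17: 13 → 1
13: none → 0
Total inversions: 0 + 0 + 1 + 0 + 0 + 1 + 0 = 2

2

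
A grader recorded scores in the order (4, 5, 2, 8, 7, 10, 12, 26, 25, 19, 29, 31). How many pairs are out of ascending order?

6 out-of-order pairs

Element-by-element contributions:
4: 1
5: 1
2: 0
8: 1
7: 0
10: 0
12: 0
26: 2
25: 1
19: 0
29: 0
31: 0
Sum: 1 + 1 + 0 + 1 + 0 + 0 + 0 + 2 + 1 + 0 + 0 + 0 = 6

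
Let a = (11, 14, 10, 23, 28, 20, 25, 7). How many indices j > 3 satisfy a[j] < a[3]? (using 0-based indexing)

The element at index 3 is 23.
Elements after it: 28, 20, 25, 7
Those smaller than 23: 20, 7

2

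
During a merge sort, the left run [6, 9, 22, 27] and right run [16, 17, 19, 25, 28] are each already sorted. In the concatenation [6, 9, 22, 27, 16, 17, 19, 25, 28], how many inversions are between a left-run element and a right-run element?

For each element r of the right run, count left-run elements greater than r:
r = 16: 22, 27 → 2
r = 17: 22, 27 → 2
r = 19: 22, 27 → 2
r = 25: 27 → 1
r = 28: none → 0
Cross-inversions: 2 + 2 + 2 + 1 + 0 = 7

There are 7 split inversions.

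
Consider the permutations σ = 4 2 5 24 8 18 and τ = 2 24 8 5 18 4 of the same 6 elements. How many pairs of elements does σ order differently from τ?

Assign each item its position (1..6) in the first ordering, then rewrite the second ordering as that position sequence:
positions: 4→1, 2→2, 5→3, 24→4, 8→5, 18→6
second ordering as positions: [2, 4, 5, 3, 6, 1]
Discordant pairs = inversions in this position sequence.
2: 1 → 1
4: 3, 1 → 2
5: 3, 1 → 2
3: 1 → 1
6: 1 → 1
1: 0
Total: 1 + 2 + 2 + 1 + 1 + 0 = 7

Discordant pairs: 7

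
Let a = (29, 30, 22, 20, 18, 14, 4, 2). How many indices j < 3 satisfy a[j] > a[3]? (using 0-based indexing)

The element at index 3 is 20.
Elements before it: 29, 30, 22
Those larger than 20: 29, 30, 22

3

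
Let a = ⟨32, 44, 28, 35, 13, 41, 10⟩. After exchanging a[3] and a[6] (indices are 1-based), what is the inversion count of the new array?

There are 17 inversions.

Positions 3 and 6 hold 28 and 41; after swapping, the array is [32, 44, 41, 35, 13, 28, 10].
Count, for each position, how many later elements it exceeds:
32 → 13, 28, 10 → 3
44 → 41, 35, 13, 28, 10 → 5
41 → 35, 13, 28, 10 → 4
35 → 13, 28, 10 → 3
13 → 10 → 1
28 → 10 → 1
10 → none → 0
Sum: 3 + 5 + 4 + 3 + 1 + 1 + 0 = 17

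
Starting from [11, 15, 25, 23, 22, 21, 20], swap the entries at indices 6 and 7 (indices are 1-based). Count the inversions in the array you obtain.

9 inversions

Positions 6 and 7 hold 21 and 20; after swapping, the array is [11, 15, 25, 23, 22, 20, 21].
Sweep left to right; for each value list the smaller values that follow it:
11 → none → 0
15 → none → 0
25 → 23, 22, 20, 21 → 4
23 → 22, 20, 21 → 3
22 → 20, 21 → 2
20 → none → 0
21 → none → 0
Sum: 0 + 0 + 4 + 3 + 2 + 0 + 0 = 9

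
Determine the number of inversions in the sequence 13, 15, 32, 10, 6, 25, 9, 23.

There are 15 inversions.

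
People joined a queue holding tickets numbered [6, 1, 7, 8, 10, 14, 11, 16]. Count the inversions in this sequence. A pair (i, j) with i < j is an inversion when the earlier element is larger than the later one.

Element-by-element contributions:
6: 1
1: 0
7: 0
8: 0
10: 0
14: 1
11: 0
16: 0
Sum: 1 + 0 + 0 + 0 + 0 + 1 + 0 + 0 = 2

2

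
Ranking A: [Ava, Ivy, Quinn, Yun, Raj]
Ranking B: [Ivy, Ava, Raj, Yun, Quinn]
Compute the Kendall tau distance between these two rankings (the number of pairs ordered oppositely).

Assign each item its position (1..5) in the first ordering, then rewrite the second ordering as that position sequence:
positions: Ava→1, Ivy→2, Quinn→3, Yun→4, Raj→5
second ordering as positions: [2, 1, 5, 4, 3]
Discordant pairs = inversions in this position sequence.
2: 1 → 1
1: 0
5: 4, 3 → 2
4: 3 → 1
3: 0
Total: 1 + 0 + 2 + 1 + 0 = 4

4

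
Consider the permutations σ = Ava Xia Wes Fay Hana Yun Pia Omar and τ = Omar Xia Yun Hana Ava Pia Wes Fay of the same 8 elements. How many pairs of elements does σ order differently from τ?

17 discordant pairs

Assign each item its position (1..8) in the first ordering, then rewrite the second ordering as that position sequence:
positions: Ava→1, Xia→2, Wes→3, Fay→4, Hana→5, Yun→6, Pia→7, Omar→8
second ordering as positions: [8, 2, 6, 5, 1, 7, 3, 4]
Discordant pairs = inversions in this position sequence.
8: 2, 6, 5, 1, 7, 3, 4 → 7
2: 1 → 1
6: 5, 1, 3, 4 → 4
5: 1, 3, 4 → 3
1: 0
7: 3, 4 → 2
3: 0
4: 0
Total: 7 + 1 + 4 + 3 + 0 + 2 + 0 + 0 = 17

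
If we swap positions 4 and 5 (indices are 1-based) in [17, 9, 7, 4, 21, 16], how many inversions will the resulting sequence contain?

Inversions: 9

Positions 4 and 5 hold 4 and 21; after swapping, the array is [17, 9, 7, 21, 4, 16].
Element-by-element contributions:
17 → 9, 7, 4, 16 → 4
9 → 7, 4 → 2
7 → 4 → 1
21 → 4, 16 → 2
4 → none → 0
16 → none → 0
Sum: 4 + 2 + 1 + 2 + 0 + 0 = 9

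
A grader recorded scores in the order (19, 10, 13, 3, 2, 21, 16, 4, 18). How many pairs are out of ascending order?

Element-by-element contributions:
19: 7
10: 3
13: 3
3: 1
2: 0
21: 3
16: 1
4: 0
18: 0
Sum: 7 + 3 + 3 + 1 + 0 + 3 + 1 + 0 + 0 = 18

18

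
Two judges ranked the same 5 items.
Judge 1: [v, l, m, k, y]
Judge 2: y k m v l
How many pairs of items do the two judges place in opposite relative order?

9

Assign each item its position (1..5) in the first ordering, then rewrite the second ordering as that position sequence:
positions: v→1, l→2, m→3, k→4, y→5
second ordering as positions: [5, 4, 3, 1, 2]
Discordant pairs = inversions in this position sequence.
5: 4, 3, 1, 2 → 4
4: 3, 1, 2 → 3
3: 1, 2 → 2
1: 0
2: 0
Total: 4 + 3 + 2 + 0 + 0 = 9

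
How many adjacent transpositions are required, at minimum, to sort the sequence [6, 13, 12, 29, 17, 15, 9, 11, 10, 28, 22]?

23 swaps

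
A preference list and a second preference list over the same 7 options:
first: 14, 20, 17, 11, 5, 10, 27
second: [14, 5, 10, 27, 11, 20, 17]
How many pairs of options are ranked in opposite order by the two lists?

Pairs: 11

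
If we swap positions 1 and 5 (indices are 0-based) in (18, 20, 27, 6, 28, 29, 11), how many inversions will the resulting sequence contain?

13 inversions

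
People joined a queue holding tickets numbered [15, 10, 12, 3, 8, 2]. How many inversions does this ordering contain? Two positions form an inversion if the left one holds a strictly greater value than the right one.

Sweep left to right; for each value list the smaller values that follow it:
15: 5
10: 3
12: 3
3: 1
8: 1
2: 0
Sum: 5 + 3 + 3 + 1 + 1 + 0 = 13

13 inversions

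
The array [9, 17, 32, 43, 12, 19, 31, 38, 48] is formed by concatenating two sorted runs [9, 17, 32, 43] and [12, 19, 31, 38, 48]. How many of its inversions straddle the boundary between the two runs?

Take each right-half value and tally the left-half values above it:
r = 12: 17, 32, 43 → 3
r = 19: 32, 43 → 2
r = 31: 32, 43 → 2
r = 38: 43 → 1
r = 48: none → 0
Cross-inversions: 3 + 2 + 2 + 1 + 0 = 8

8 split inversions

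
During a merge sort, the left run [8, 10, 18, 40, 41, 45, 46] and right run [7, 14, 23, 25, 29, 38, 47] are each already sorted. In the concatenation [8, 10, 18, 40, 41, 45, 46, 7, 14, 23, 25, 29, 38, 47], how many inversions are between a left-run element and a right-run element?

28 cross-inversions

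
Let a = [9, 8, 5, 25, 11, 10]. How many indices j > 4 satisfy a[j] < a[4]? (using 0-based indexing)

1

The element at index 4 is 11.
Elements after it: 10
Those smaller than 11: 10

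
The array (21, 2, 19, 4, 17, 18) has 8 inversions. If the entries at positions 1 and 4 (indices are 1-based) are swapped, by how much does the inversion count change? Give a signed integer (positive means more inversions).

-3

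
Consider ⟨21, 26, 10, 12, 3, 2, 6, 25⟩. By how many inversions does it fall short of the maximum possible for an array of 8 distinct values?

10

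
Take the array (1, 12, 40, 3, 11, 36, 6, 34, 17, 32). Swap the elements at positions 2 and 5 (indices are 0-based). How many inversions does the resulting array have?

16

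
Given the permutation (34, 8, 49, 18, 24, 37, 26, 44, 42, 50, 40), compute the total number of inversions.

Element-by-element contributions:
34: 4
8: 0
49: 7
18: 0
24: 0
37: 1
26: 0
44: 2
42: 1
50: 1
40: 0
Sum: 4 + 0 + 7 + 0 + 0 + 1 + 0 + 2 + 1 + 1 + 0 = 16

16 inversions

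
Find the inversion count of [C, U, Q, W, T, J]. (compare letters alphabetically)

7

Out-of-order index pairs (1-indexed):
(2,3): U > Q
(2,5): U > T
(2,6): U > J
(3,6): Q > J
(4,5): W > T
(4,6): W > J
(5,6): T > J
That's 7 pairs.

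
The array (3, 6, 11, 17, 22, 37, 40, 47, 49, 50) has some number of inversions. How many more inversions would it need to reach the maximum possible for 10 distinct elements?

Maximum inversions for 10 distinct elements is C(10, 2) = 10·9/2 = 45.
Current inversions — for each element, count later smaller elements:
3: 0
6: 0
11: 0
17: 0
22: 0
37: 0
40: 0
47: 0
49: 0
50: 0
Current total: 0 + 0 + 0 + 0 + 0 + 0 + 0 + 0 + 0 + 0 = 0
Shortfall: 45 − 0 = 45

45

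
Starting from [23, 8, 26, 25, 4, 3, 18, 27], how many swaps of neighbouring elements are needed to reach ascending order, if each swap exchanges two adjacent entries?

14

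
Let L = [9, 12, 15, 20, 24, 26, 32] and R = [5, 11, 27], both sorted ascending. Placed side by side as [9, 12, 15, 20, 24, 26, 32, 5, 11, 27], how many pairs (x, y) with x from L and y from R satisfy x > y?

Count, for every r in R, how many entries of L exceed r:
r = 5: 9, 12, 15, 20, 24, 26, 32 → 7
r = 11: 12, 15, 20, 24, 26, 32 → 6
r = 27: 32 → 1
Cross-inversions: 7 + 6 + 1 = 14

14 split inversions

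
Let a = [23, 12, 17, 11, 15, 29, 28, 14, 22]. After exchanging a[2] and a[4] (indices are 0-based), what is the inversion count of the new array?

15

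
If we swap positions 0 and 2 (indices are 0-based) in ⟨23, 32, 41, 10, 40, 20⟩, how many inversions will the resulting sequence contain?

11

Positions 0 and 2 hold 23 and 41; after swapping, the array is [41, 32, 23, 10, 40, 20].
For each element, count later entries that are smaller:
41 → 32, 23, 10, 40, 20 → 5
32 → 23, 10, 20 → 3
23 → 10, 20 → 2
10 → none → 0
40 → 20 → 1
20 → none → 0
Sum: 5 + 3 + 2 + 0 + 1 + 0 = 11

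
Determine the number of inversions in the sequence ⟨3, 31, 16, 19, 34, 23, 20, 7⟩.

13

Sweep left to right; for each value list the smaller values that follow it:
3 → none → 0
31 → 16, 19, 23, 20, 7 → 5
16 → 7 → 1
19 → 7 → 1
34 → 23, 20, 7 → 3
23 → 20, 7 → 2
20 → 7 → 1
7 → none → 0
Sum: 0 + 5 + 1 + 1 + 3 + 2 + 1 + 0 = 13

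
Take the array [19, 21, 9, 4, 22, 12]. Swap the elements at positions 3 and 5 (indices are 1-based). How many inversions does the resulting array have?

9 inversions

Positions 3 and 5 hold 9 and 22; after swapping, the array is [19, 21, 22, 4, 9, 12].
Element-by-element contributions:
19 → 4, 9, 12 → 3
21 → 4, 9, 12 → 3
22 → 4, 9, 12 → 3
4 → none → 0
9 → none → 0
12 → none → 0
Sum: 3 + 3 + 3 + 0 + 0 + 0 = 9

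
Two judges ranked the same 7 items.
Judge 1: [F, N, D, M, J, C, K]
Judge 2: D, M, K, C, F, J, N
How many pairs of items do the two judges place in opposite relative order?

12 discordant pairs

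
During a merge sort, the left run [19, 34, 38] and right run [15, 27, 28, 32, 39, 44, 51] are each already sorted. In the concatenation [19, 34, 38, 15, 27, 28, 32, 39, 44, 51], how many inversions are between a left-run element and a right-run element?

9 split inversions

For each element r of the right run, count left-run elements greater than r:
r = 15: 19, 34, 38 → 3
r = 27: 34, 38 → 2
r = 28: 34, 38 → 2
r = 32: 34, 38 → 2
r = 39: none → 0
r = 44: none → 0
r = 51: none → 0
Cross-inversions: 3 + 2 + 2 + 2 + 0 + 0 + 0 = 9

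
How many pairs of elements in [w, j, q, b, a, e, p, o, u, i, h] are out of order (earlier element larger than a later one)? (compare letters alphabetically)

Sweep left to right; for each value list the smaller values that follow it:
w → j, q, b, a, e, p, o, u, i, h → 10
j → b, a, e, i, h → 5
q → b, a, e, p, o, i, h → 7
b → a → 1
a → none → 0
e → none → 0
p → o, i, h → 3
o → i, h → 2
u → i, h → 2
i → h → 1
h → none → 0
Sum: 10 + 5 + 7 + 1 + 0 + 0 + 3 + 2 + 2 + 1 + 0 = 31

31 inversions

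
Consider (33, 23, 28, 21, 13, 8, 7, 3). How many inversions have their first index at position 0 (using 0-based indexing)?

The element at index 0 is 33.
Elements after it: 23, 28, 21, 13, 8, 7, 3
Those smaller than 33: 23, 28, 21, 13, 8, 7, 3

7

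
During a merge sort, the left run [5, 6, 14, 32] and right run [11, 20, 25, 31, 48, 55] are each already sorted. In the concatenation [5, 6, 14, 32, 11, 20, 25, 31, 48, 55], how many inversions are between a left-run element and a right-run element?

Split inversions: 5

Count, for every r in R, how many entries of L exceed r:
r = 11: 14, 32 → 2
r = 20: 32 → 1
r = 25: 32 → 1
r = 31: 32 → 1
r = 48: none → 0
r = 55: none → 0
Cross-inversions: 2 + 1 + 1 + 1 + 0 + 0 = 5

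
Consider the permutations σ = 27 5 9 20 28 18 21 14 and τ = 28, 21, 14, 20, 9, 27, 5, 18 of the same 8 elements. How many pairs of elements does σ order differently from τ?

19 discordant pairs

Assign each item its position (1..8) in the first ordering, then rewrite the second ordering as that position sequence:
positions: 27→1, 5→2, 9→3, 20→4, 28→5, 18→6, 21→7, 14→8
second ordering as positions: [5, 7, 8, 4, 3, 1, 2, 6]
Discordant pairs = inversions in this position sequence.
5: 4, 3, 1, 2 → 4
7: 4, 3, 1, 2, 6 → 5
8: 4, 3, 1, 2, 6 → 5
4: 3, 1, 2 → 3
3: 1, 2 → 2
1: 0
2: 0
6: 0
Total: 4 + 5 + 5 + 3 + 2 + 0 + 0 + 0 = 19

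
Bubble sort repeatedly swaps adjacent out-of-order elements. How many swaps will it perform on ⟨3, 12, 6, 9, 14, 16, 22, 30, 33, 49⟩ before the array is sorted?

2

Each adjacent swap fixes exactly one inversion, so the minimum swap count equals the number of inversions.
Count inversions — for each element, later elements that are smaller:
3: none → 0
12: 6, 9 → 2
6: none → 0
9: none → 0
14: none → 0
16: none → 0
22: none → 0
30: none → 0
33: none → 0
49: none → 0
Total inversions: 0 + 2 + 0 + 0 + 0 + 0 + 0 + 0 + 0 + 0 = 2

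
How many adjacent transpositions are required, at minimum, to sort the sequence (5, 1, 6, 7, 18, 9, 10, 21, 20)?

The minimum number of adjacent swaps to sort an array equals its inversion count, since every such swap removes exactly one inversion.
Count inversions — for each element, later elements that are smaller:
5: 1 → 1
1: none → 0
6: none → 0
7: none → 0
18: 9, 10 → 2
9: none → 0
10: none → 0
21: 20 → 1
20: none → 0
Total inversions: 1 + 0 + 0 + 0 + 2 + 0 + 0 + 1 + 0 = 4

4 adjacent swaps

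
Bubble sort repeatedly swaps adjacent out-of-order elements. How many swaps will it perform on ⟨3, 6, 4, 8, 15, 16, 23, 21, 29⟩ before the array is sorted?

Minimum adjacent swaps = number of inversions (each swap of adjacent out-of-order elements removes one inversion and no swap can remove more).
Count inversions — for each element, later elements that are smaller:
3: none → 0
6: 4 → 1
4: none → 0
8: none → 0
15: none → 0
16: none → 0
23: 21 → 1
21: none → 0
29: none → 0
Total inversions: 0 + 1 + 0 + 0 + 0 + 0 + 1 + 0 + 0 = 2

2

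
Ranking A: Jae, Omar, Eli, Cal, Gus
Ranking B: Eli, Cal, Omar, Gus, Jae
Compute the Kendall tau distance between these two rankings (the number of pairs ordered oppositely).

6

Assign each item its position (1..5) in the first ordering, then rewrite the second ordering as that position sequence:
positions: Jae→1, Omar→2, Eli→3, Cal→4, Gus→5
second ordering as positions: [3, 4, 2, 5, 1]
Discordant pairs = inversions in this position sequence.
3: 2, 1 → 2
4: 2, 1 → 2
2: 1 → 1
5: 1 → 1
1: 0
Total: 2 + 2 + 1 + 1 + 0 = 6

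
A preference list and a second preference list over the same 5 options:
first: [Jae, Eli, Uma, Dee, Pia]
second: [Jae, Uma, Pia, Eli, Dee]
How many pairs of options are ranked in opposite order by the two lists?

Assign each item its position (1..5) in the first ordering, then rewrite the second ordering as that position sequence:
positions: Jae→1, Eli→2, Uma→3, Dee→4, Pia→5
second ordering as positions: [1, 3, 5, 2, 4]
Discordant pairs = inversions in this position sequence.
1: 0
3: 2 → 1
5: 2, 4 → 2
2: 0
4: 0
Total: 0 + 1 + 2 + 0 + 0 = 3

Pairs: 3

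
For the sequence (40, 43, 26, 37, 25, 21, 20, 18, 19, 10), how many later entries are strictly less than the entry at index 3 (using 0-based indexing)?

6 such elements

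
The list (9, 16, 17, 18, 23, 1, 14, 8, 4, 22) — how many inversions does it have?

23 inversions

For each element, count later entries that are smaller:
9: 3
16: 4
17: 4
18: 4
23: 5
1: 0
14: 2
8: 1
4: 0
22: 0
Sum: 3 + 4 + 4 + 4 + 5 + 0 + 2 + 1 + 0 + 0 = 23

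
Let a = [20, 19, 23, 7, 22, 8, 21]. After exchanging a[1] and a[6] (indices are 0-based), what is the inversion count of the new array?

Positions 1 and 6 hold 19 and 21; after swapping, the array is [20, 21, 23, 7, 22, 8, 19].
Count, for each position, how many later elements it exceeds:
20: 3
21: 3
23: 4
7: 0
22: 2
8: 0
19: 0
Sum: 3 + 3 + 4 + 0 + 2 + 0 + 0 = 12

12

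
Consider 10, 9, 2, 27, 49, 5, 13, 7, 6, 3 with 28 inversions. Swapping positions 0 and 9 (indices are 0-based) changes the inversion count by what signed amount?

-9

Positions 0 and 9 hold 10 and 3; after swapping, the array is [3, 9, 2, 27, 49, 5, 13, 7, 6, 10].
Element-by-element contributions:
3 → 2 → 1
9 → 2, 5, 7, 6 → 4
2 → none → 0
27 → 5, 13, 7, 6, 10 → 5
49 → 5, 13, 7, 6, 10 → 5
5 → none → 0
13 → 7, 6, 10 → 3
7 → 6 → 1
6 → none → 0
10 → none → 0
Sum: 1 + 4 + 0 + 5 + 5 + 0 + 3 + 1 + 0 + 0 = 19
Change: 19 − 28 = -9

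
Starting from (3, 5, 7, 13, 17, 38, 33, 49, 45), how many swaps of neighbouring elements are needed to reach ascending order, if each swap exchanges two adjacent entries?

The minimum number of adjacent swaps to sort an array equals its inversion count, since every such swap removes exactly one inversion.
Count inversions — for each element, later elements that are smaller:
3: none → 0
5: none → 0
7: none → 0
13: none → 0
17: none → 0
38: 33 → 1
33: none → 0
49: 45 → 1
45: none → 0
Total inversions: 0 + 0 + 0 + 0 + 0 + 1 + 0 + 1 + 0 = 2

2 swaps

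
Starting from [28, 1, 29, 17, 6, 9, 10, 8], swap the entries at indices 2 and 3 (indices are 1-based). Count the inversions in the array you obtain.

18 inversions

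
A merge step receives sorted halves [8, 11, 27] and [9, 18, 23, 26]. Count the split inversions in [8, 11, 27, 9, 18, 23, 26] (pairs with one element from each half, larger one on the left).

5

Take each right-half value and tally the left-half values above it:
r = 9: 11, 27 → 2
r = 18: 27 → 1
r = 23: 27 → 1
r = 26: 27 → 1
Cross-inversions: 2 + 1 + 1 + 1 = 5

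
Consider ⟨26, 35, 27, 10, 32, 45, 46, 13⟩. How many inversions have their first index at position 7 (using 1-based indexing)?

1 such element

The element at index 7 is 46.
Elements after it: 13
Those smaller than 46: 13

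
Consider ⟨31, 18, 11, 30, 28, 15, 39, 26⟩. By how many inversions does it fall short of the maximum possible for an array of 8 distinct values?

14 inversions short

Maximum inversions for 8 distinct elements is C(8, 2) = 8·7/2 = 28.
Current inversions — for each element, count later smaller elements:
31: 6
18: 2
11: 0
30: 3
28: 2
15: 0
39: 1
26: 0
Current total: 6 + 2 + 0 + 3 + 2 + 0 + 1 + 0 = 14
Shortfall: 28 − 14 = 14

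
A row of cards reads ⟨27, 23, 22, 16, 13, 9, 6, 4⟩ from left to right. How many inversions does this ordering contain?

For each element, count later entries that are smaller:
27: 7
23: 6
22: 5
16: 4
13: 3
9: 2
6: 1
4: 0
Sum: 7 + 6 + 5 + 4 + 3 + 2 + 1 + 0 = 28

28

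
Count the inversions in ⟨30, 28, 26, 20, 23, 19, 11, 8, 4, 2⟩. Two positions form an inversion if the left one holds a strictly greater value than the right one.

For each element, count later entries that are smaller:
30 → 28, 26, 20, 23, 19, 11, 8, 4, 2 → 9
28 → 26, 20, 23, 19, 11, 8, 4, 2 → 8
26 → 20, 23, 19, 11, 8, 4, 2 → 7
20 → 19, 11, 8, 4, 2 → 5
23 → 19, 11, 8, 4, 2 → 5
19 → 11, 8, 4, 2 → 4
11 → 8, 4, 2 → 3
8 → 4, 2 → 2
4 → 2 → 1
2 → none → 0
Sum: 9 + 8 + 7 + 5 + 5 + 4 + 3 + 2 + 1 + 0 = 44

44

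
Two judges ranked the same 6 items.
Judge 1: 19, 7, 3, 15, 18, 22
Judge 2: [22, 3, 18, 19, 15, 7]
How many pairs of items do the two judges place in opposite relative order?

11 discordant pairs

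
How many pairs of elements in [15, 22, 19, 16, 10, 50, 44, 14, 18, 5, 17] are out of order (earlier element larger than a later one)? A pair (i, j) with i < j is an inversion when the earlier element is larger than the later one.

For each element, count later entries that are smaller:
15 → 10, 14, 5 → 3
22 → 19, 16, 10, 14, 18, 5, 17 → 7
19 → 16, 10, 14, 18, 5, 17 → 6
16 → 10, 14, 5 → 3
10 → 5 → 1
50 → 44, 14, 18, 5, 17 → 5
44 → 14, 18, 5, 17 → 4
14 → 5 → 1
18 → 5, 17 → 2
5 → none → 0
17 → none → 0
Sum: 3 + 7 + 6 + 3 + 1 + 5 + 4 + 1 + 2 + 0 + 0 = 32

32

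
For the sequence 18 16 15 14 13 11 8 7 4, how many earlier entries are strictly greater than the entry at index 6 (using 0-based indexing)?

The element at index 6 is 8.
Elements before it: 18, 16, 15, 14, 13, 11
Those larger than 8: 18, 16, 15, 14, 13, 11

6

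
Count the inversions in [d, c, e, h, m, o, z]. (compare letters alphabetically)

For each element, count later entries that are smaller:
d → c → 1
c → none → 0
e → none → 0
h → none → 0
m → none → 0
o → none → 0
z → none → 0
Sum: 1 + 0 + 0 + 0 + 0 + 0 + 0 = 1

1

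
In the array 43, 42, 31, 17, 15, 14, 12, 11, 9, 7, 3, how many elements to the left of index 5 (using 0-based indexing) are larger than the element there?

5

The element at index 5 is 14.
Elements before it: 43, 42, 31, 17, 15
Those larger than 14: 43, 42, 31, 17, 15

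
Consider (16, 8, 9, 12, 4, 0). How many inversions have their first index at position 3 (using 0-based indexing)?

The element at index 3 is 12.
Elements after it: 4, 0
Those smaller than 12: 4, 0

2 such elements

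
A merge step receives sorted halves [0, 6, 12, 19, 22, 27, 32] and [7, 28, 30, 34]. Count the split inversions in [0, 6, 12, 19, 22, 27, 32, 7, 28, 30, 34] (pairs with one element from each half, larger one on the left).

Take each right-half value and tally the left-half values above it:
r = 7: 12, 19, 22, 27, 32 → 5
r = 28: 32 → 1
r = 30: 32 → 1
r = 34: none → 0
Cross-inversions: 5 + 1 + 1 + 0 = 7

7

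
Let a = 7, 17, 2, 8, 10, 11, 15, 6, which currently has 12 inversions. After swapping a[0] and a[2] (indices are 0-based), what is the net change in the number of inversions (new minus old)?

Positions 0 and 2 hold 7 and 2; after swapping, the array is [2, 17, 7, 8, 10, 11, 15, 6].
Sweep left to right; for each value list the smaller values that follow it:
2: 0
17: 6
7: 1
8: 1
10: 1
11: 1
15: 1
6: 0
Sum: 0 + 6 + 1 + 1 + 1 + 1 + 1 + 0 = 11
Change: 11 − 12 = -1

-1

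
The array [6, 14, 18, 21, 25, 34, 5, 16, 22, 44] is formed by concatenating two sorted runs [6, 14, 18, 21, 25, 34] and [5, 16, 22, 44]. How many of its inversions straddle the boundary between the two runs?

12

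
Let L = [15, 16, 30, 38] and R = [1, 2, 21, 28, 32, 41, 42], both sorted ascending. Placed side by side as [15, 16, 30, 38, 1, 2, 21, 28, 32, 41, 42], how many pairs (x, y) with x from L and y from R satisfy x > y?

13 split inversions

For each element r of the right run, count left-run elements greater than r:
r = 1: 15, 16, 30, 38 → 4
r = 2: 15, 16, 30, 38 → 4
r = 21: 30, 38 → 2
r = 28: 30, 38 → 2
r = 32: 38 → 1
r = 41: none → 0
r = 42: none → 0
Cross-inversions: 4 + 4 + 2 + 2 + 1 + 0 + 0 = 13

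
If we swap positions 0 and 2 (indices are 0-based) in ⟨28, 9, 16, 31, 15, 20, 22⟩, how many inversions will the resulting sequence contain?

8 inversions

Positions 0 and 2 hold 28 and 16; after swapping, the array is [16, 9, 28, 31, 15, 20, 22].
For each element, count later entries that are smaller:
16 → 9, 15 → 2
9 → none → 0
28 → 15, 20, 22 → 3
31 → 15, 20, 22 → 3
15 → none → 0
20 → none → 0
22 → none → 0
Sum: 2 + 0 + 3 + 3 + 0 + 0 + 0 = 8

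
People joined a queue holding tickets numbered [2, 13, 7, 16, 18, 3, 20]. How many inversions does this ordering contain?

Out-of-order index pairs (0-indexed):
(1,2): 13 > 7
(1,5): 13 > 3
(2,5): 7 > 3
(3,5): 16 > 3
(4,5): 18 > 3
That's 5 pairs.

5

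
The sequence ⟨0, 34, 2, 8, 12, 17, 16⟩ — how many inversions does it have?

6 inversions

For each element, count later entries that are smaller:
0: 0
34: 5
2: 0
8: 0
12: 0
17: 1
16: 0
Sum: 0 + 5 + 0 + 0 + 0 + 1 + 0 = 6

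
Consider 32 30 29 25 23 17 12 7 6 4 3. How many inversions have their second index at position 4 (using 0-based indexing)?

4 such elements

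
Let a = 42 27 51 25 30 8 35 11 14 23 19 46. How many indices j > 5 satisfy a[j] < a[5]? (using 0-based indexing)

0 such elements

The element at index 5 is 8.
Elements after it: 35, 11, 14, 23, 19, 46
None of them are smaller than 8.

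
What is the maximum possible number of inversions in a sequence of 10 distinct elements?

The maximum occurs when the array is in strictly decreasing order: every one of the C(10, 2) pairs is inverted.
C(10, 2) = 10·9/2 = 45

Inversions: 45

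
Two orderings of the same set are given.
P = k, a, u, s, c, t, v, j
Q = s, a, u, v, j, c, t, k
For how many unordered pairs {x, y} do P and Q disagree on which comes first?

Assign each item its position (1..8) in the first ordering, then rewrite the second ordering as that position sequence:
positions: k→1, a→2, u→3, s→4, c→5, t→6, v→7, j→8
second ordering as positions: [4, 2, 3, 7, 8, 5, 6, 1]
Discordant pairs = inversions in this position sequence.
4: 2, 3, 1 → 3
2: 1 → 1
3: 1 → 1
7: 5, 6, 1 → 3
8: 5, 6, 1 → 3
5: 1 → 1
6: 1 → 1
1: 0
Total: 3 + 1 + 1 + 3 + 3 + 1 + 1 + 0 = 13

13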